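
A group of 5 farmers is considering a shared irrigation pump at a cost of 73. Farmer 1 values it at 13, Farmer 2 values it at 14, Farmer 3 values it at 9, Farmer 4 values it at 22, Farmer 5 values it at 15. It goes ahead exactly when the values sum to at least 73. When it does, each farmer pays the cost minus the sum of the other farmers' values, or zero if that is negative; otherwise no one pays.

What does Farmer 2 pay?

Total value 73 ≥ cost 73, so the project is built.
The other farmers' values sum to 59.
Cost minus that sum is 73 - 59 = 14.

14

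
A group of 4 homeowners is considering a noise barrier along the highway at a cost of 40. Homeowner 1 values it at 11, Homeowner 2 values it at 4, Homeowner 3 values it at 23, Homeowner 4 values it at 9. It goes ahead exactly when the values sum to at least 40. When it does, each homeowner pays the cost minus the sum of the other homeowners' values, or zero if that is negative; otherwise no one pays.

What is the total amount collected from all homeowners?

Total value 47 ≥ cost 40, so it is built.
Homeowner 1: others sum to 36; max(0, 40 - 36) = 4.
Homeowner 2: others sum to 43; max(0, 40 - 43) = 0.
Homeowner 3: others sum to 24; max(0, 40 - 24) = 16.
Homeowner 4: others sum to 38; max(0, 40 - 38) = 2.
Total collected = 4 + 0 + 16 + 2 = 22.

22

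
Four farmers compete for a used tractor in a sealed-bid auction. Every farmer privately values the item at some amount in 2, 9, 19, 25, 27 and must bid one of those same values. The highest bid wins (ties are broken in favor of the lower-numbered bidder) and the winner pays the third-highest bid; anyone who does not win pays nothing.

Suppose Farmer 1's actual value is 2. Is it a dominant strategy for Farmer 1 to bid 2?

Check each profile of the others' bids and compare truth against every alternative bid.
Others bid (2, 9, 9): truth gives 0, best alternative gives -7.
Others bid (9, 2, 9): truth gives 0, best alternative gives -7.
Others bid (9, 9, 2): truth gives 0, best alternative gives -7.
Others bid (9, 9, 9): truth gives 0, best alternative gives -7.
Others bid (2, 2, 2): truth gives 0, best alternative gives 0.
Others bid (2, 2, 9): truth gives 0, best alternative gives 0.
(Remaining 119 profiles checked similarly; truth is weakly best in each.)
In every case the truthful bid is at least as good as any alternative, so it is a dominant strategy.

Yes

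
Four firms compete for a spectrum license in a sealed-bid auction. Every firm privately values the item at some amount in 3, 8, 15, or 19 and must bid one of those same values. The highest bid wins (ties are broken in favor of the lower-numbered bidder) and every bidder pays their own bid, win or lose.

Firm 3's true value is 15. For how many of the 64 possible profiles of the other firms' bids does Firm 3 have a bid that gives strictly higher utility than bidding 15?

54

Others bid (3, 3, 3): truth gives 0; bid 8 gives 7 > 0. Violating.
Others bid (3, 3, 8): truth gives 0; bid 8 gives 7 > 0. Violating.
Others bid (3, 3, 19): truth gives -15; bid 3 gives -3 > -15. Violating.
Others bid (3, 8, 19): truth gives -15; bid 3 gives -3 > -15. Violating.
Others bid (3, 3, 15): truth gives 0; no alternative beats it.
Others bid (3, 8, 3): truth gives 0; no alternative beats it.
(Checking all 64 profiles: 54 have a profitable deviation, 10 do not.)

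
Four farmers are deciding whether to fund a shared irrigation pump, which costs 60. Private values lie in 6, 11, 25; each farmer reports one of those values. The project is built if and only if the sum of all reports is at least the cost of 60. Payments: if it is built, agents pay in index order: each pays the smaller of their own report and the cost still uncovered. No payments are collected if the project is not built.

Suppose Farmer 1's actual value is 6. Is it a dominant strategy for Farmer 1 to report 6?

Check each profile of the others' reports and compare truth against every alternative report.
Others report (6, 25, 25): truth gives 0, best alternative gives -5.
Others report (11, 25, 25): truth gives 0, best alternative gives -5.
Others report (25, 6, 25): truth gives 0, best alternative gives -5.
Others report (25, 11, 25): truth gives 0, best alternative gives -5.
Others report (25, 25, 6): truth gives 0, best alternative gives -5.
Others report (25, 25, 11): truth gives 0, best alternative gives -5.
(Remaining 21 profiles checked similarly; truth is weakly best in each.)
In every case the truthful report is at least as good as any alternative, so it is a dominant strategy.

Yes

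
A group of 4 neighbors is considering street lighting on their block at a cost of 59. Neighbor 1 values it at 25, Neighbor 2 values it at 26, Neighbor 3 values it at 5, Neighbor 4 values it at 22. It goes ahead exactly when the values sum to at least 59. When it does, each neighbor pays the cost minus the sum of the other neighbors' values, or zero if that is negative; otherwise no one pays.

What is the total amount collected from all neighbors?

Total value 78 ≥ cost 59, so it is built.
Neighbor 1: others sum to 53; max(0, 59 - 53) = 6.
Neighbor 2: others sum to 52; max(0, 59 - 52) = 7.
Neighbor 3: others sum to 73; max(0, 59 - 73) = 0.
Neighbor 4: others sum to 56; max(0, 59 - 56) = 3.
Total collected = 6 + 7 + 0 + 3 = 16.

16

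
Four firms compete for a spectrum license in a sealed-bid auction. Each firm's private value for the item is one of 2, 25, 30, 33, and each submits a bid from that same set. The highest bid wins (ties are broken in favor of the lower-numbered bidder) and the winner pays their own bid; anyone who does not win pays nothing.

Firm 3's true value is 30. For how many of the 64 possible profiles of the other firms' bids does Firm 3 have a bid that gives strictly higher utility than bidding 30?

Others bid (2, 2, 2): truth gives 0; bid 25 gives 5 > 0. Violating.
Others bid (2, 2, 25): truth gives 0; bid 25 gives 5 > 0. Violating.
Others bid (2, 2, 30): truth gives 0; no alternative beats it.
Others bid (2, 2, 33): truth gives 0; no alternative beats it.
(Checking all 64 profiles: 2 have a profitable deviation, 62 do not.)

2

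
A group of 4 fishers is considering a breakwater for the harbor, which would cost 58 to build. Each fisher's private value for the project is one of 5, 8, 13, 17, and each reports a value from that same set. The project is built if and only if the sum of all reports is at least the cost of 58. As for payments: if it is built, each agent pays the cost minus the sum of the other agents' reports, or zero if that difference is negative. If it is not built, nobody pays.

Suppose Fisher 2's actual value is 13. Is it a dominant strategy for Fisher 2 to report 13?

Check each profile of the others' reports and compare truth against every alternative report.
Others report (17, 17, 17): truth gives 6, best alternative gives 6.
Others report (13, 17, 17): truth gives 2, best alternative gives 2.
Others report (17, 13, 17): truth gives 2, best alternative gives 2.
Others report (17, 17, 13): truth gives 2, best alternative gives 2.
Others report (5, 5, 5): truth gives 0, best alternative gives 0.
Others report (5, 5, 8): truth gives 0, best alternative gives 0.
(Remaining 58 profiles checked similarly; truth is weakly best in each.)
In every case the truthful report is at least as good as any alternative, so it is a dominant strategy.

Yes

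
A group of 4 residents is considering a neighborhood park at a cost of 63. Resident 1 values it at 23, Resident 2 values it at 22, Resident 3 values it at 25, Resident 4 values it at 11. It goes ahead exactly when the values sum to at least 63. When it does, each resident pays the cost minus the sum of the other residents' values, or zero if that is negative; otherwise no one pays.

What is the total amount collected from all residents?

Total value 81 ≥ cost 63, so it is built.
Resident 1: others sum to 58; max(0, 63 - 58) = 5.
Resident 2: others sum to 59; max(0, 63 - 59) = 4.
Resident 3: others sum to 56; max(0, 63 - 56) = 7.
Resident 4: others sum to 70; max(0, 63 - 70) = 0.
Total collected = 5 + 4 + 7 + 0 = 16.

16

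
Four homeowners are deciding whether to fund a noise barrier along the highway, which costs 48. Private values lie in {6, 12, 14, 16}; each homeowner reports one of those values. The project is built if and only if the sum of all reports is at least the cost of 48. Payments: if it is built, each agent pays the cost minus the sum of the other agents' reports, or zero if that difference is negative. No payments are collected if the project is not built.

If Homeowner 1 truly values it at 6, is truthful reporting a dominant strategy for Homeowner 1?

Yes

Check each profile of the others' reports and compare truth against every alternative report.
Others report (6, 14, 16): truth gives 0, best alternative gives -6.
Others report (6, 16, 14): truth gives 0, best alternative gives -6.
Others report (12, 12, 12): truth gives 0, best alternative gives -6.
Others report (14, 6, 16): truth gives 0, best alternative gives -6.
Others report (14, 16, 6): truth gives 0, best alternative gives -6.
Others report (16, 6, 14): truth gives 0, best alternative gives -6.
(Remaining 58 profiles checked similarly; truth is weakly best in each.)
In every case the truthful report is at least as good as any alternative, so it is a dominant strategy.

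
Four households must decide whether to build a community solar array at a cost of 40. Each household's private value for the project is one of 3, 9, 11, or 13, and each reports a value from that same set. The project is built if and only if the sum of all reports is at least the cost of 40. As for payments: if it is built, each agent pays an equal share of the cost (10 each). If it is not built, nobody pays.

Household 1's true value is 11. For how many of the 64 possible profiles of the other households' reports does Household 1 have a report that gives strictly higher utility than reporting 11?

7

Others report (3, 11, 13): truth gives 0; report 13 gives 1 > 0. Violating.
Others report (3, 13, 11): truth gives 0; report 13 gives 1 > 0. Violating.
Others report (9, 9, 9): truth gives 0; report 13 gives 1 > 0. Violating.
Others report (11, 3, 13): truth gives 0; report 13 gives 1 > 0. Violating.
Others report (3, 3, 3): truth gives 0; no alternative beats it.
Others report (3, 3, 9): truth gives 0; no alternative beats it.
(Checking all 64 profiles: 7 have a profitable deviation, 57 do not.)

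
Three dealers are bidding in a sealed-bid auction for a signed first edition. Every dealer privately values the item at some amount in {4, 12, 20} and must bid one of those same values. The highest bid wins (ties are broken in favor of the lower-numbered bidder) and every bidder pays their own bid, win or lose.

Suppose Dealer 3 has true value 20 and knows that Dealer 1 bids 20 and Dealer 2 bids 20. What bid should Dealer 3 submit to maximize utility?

Bid 4: loses but pays 4, utility -4.
Bid 12: loses but pays 12, utility -12.
Bid 20: loses but pays 20, utility -20.
The best choice is 4 with utility -4.

4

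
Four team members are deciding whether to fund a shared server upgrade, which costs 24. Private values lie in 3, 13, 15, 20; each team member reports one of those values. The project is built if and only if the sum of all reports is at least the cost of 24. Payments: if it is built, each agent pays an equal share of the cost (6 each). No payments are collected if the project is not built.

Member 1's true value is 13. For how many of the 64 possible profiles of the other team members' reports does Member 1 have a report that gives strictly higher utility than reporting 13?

Others report (3, 3, 3): truth gives 0; report 15 gives 7 > 0. Violating.
Others report (3, 3, 13): truth gives 7; no alternative beats it.
Others report (3, 3, 15): truth gives 7; no alternative beats it.
(Checking all 64 profiles: 1 has a profitable deviation, 63 do not.)

1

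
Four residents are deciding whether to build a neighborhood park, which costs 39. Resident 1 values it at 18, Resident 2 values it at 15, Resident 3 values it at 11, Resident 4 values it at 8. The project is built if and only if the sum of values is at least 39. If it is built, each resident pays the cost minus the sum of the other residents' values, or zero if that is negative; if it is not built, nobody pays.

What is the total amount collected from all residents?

7

Total value 52 ≥ cost 39, so it is built.
Resident 1: others sum to 34; max(0, 39 - 34) = 5.
Resident 2: others sum to 37; max(0, 39 - 37) = 2.
Resident 3: others sum to 41; max(0, 39 - 41) = 0.
Resident 4: others sum to 44; max(0, 39 - 44) = 0.
Total collected = 5 + 2 + 0 + 0 = 7.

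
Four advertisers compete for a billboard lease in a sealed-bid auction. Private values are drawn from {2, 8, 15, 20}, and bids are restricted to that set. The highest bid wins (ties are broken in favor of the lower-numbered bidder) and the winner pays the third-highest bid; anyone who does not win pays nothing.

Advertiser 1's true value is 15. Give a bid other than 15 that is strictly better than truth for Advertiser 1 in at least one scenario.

Suppose Advertiser 2 bids 2, Advertiser 3 bids 2 and Advertiser 4 bids 20.
Bid 15: loses, pays 0, utility 0.
Bid 20: wins, pays 2, utility 15 - 2 = 13.
So bidding 20 beats truth here (13 > 0).

20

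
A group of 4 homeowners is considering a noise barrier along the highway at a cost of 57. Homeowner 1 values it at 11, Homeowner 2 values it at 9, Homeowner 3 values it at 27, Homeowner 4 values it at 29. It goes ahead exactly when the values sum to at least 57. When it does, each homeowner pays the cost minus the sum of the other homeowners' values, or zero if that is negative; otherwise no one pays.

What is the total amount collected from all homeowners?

Total value 76 ≥ cost 57, so it is built.
Homeowner 1: others sum to 65; max(0, 57 - 65) = 0.
Homeowner 2: others sum to 67; max(0, 57 - 67) = 0.
Homeowner 3: others sum to 49; max(0, 57 - 49) = 8.
Homeowner 4: others sum to 47; max(0, 57 - 47) = 10.
Total collected = 0 + 0 + 8 + 10 = 18.

18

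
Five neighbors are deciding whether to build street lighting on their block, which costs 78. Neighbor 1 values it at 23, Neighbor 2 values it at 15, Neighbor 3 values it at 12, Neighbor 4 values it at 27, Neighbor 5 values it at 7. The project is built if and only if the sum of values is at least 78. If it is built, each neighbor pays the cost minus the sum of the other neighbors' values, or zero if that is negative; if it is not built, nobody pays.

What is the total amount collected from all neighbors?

Total value 84 ≥ cost 78, so it is built.
Neighbor 1: others sum to 61; max(0, 78 - 61) = 17.
Neighbor 2: others sum to 69; max(0, 78 - 69) = 9.
Neighbor 3: others sum to 72; max(0, 78 - 72) = 6.
Neighbor 4: others sum to 57; max(0, 78 - 57) = 21.
Neighbor 5: others sum to 77; max(0, 78 - 77) = 1.
Total collected = 17 + 9 + 6 + 21 + 1 = 54.

54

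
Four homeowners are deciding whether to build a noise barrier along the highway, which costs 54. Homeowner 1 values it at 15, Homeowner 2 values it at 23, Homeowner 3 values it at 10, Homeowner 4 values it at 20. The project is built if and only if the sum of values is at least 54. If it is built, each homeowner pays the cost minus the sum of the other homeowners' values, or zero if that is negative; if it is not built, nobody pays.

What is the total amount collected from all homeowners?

Total value 68 ≥ cost 54, so it is built.
Homeowner 1: others sum to 53; max(0, 54 - 53) = 1.
Homeowner 2: others sum to 45; max(0, 54 - 45) = 9.
Homeowner 3: others sum to 58; max(0, 54 - 58) = 0.
Homeowner 4: others sum to 48; max(0, 54 - 48) = 6.
Total collected = 1 + 9 + 0 + 6 = 16.

16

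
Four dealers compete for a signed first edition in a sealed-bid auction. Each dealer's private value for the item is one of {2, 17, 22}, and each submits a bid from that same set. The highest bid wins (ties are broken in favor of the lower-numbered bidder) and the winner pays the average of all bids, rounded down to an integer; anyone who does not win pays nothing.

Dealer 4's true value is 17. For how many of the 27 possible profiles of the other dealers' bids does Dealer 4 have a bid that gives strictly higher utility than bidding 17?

6

Others bid (2, 2, 17): truth gives 0; bid 22 gives 7 > 0. Violating.
Others bid (2, 17, 2): truth gives 0; bid 22 gives 7 > 0. Violating.
Others bid (2, 17, 17): truth gives 0; bid 22 gives 3 > 0. Violating.
Others bid (17, 2, 2): truth gives 0; bid 22 gives 7 > 0. Violating.
Others bid (2, 2, 2): truth gives 12; no alternative beats it.
Others bid (2, 2, 22): truth gives 0; no alternative beats it.
(Checking all 27 profiles: 6 have a profitable deviation, 21 do not.)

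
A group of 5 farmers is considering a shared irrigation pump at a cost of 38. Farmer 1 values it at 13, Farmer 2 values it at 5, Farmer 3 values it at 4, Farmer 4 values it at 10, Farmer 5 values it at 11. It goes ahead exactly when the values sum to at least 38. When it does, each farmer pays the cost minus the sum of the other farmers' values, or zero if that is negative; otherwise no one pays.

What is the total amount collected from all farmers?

19

Total value 43 ≥ cost 38, so it is built.
Farmer 1: others sum to 30; max(0, 38 - 30) = 8.
Farmer 2: others sum to 38; max(0, 38 - 38) = 0.
Farmer 3: others sum to 39; max(0, 38 - 39) = 0.
Farmer 4: others sum to 33; max(0, 38 - 33) = 5.
Farmer 5: others sum to 32; max(0, 38 - 32) = 6.
Total collected = 8 + 0 + 0 + 5 + 6 = 19.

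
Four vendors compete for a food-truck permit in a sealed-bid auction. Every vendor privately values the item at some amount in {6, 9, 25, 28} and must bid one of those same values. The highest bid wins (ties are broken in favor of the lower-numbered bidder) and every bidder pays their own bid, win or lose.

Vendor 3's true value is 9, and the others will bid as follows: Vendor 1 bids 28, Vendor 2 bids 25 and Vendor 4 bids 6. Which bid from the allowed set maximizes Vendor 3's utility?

6

Bid 6: loses but pays 6, utility -6.
Bid 9: loses but pays 9, utility -9.
Bid 25: loses but pays 25, utility -25.
Bid 28: loses but pays 28, utility -28.
The best choice is 6 with utility -6.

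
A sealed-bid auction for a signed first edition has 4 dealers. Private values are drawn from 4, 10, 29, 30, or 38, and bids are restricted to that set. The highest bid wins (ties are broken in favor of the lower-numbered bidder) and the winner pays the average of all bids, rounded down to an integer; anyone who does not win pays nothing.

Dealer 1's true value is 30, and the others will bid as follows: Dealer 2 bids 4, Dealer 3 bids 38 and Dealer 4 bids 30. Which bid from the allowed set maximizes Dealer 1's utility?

38

Bid 4: loses, pays 0, utility 0.
Bid 10: loses, pays 0, utility 0.
Bid 29: loses, pays 0, utility 0.
Bid 30: loses, pays 0, utility 0.
Bid 38: wins, pays 27, utility 30 - 27 = 3.
The best choice is 38 with utility 3.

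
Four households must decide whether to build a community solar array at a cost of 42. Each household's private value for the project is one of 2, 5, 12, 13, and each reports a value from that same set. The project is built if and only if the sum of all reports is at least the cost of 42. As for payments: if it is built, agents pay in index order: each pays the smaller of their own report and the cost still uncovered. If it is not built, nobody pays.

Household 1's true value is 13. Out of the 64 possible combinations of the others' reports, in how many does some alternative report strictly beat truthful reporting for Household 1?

Others report (5, 12, 13): truth gives 0; report 12 gives 1 > 0. Violating.
Others report (5, 13, 12): truth gives 0; report 12 gives 1 > 0. Violating.
Others report (5, 13, 13): truth gives 0; report 12 gives 1 > 0. Violating.
Others report (12, 5, 13): truth gives 0; report 12 gives 1 > 0. Violating.
Others report (2, 2, 2): truth gives 0; no alternative beats it.
Others report (2, 2, 5): truth gives 0; no alternative beats it.
(Checking all 64 profiles: 17 have a profitable deviation, 47 do not.)

17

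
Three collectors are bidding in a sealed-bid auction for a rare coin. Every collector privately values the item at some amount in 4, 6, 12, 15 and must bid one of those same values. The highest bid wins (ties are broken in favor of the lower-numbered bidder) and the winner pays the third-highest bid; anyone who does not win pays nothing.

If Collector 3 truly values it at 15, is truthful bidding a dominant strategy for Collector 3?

Check each profile of the others' bids and compare truth against every alternative bid.
Others bid (4, 12): truth gives 11, best alternative gives 0.
Others bid (12, 4): truth gives 11, best alternative gives 0.
Others bid (6, 12): truth gives 9, best alternative gives 0.
Others bid (12, 6): truth gives 9, best alternative gives 0.
Others bid (12, 12): truth gives 3, best alternative gives 0.
Others bid (4, 4): truth gives 11, best alternative gives 11.
(Remaining 10 profiles checked similarly; truth is weakly best in each.)
In every case the truthful bid is at least as good as any alternative, so it is a dominant strategy.

Yes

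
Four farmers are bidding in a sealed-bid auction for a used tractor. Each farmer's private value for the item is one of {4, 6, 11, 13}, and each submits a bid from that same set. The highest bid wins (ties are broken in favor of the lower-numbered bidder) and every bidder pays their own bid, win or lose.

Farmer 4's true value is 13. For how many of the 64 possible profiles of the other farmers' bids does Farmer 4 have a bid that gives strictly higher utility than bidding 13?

Others bid (4, 4, 4): truth gives 0; bid 6 gives 7 > 0. Violating.
Others bid (4, 4, 6): truth gives 0; bid 11 gives 2 > 0. Violating.
Others bid (4, 4, 13): truth gives -13; bid 4 gives -4 > -13. Violating.
Others bid (4, 6, 4): truth gives 0; bid 11 gives 2 > 0. Violating.
Others bid (4, 4, 11): truth gives 0; no alternative beats it.
Others bid (4, 6, 11): truth gives 0; no alternative beats it.
(Checking all 64 profiles: 45 have a profitable deviation, 19 do not.)

45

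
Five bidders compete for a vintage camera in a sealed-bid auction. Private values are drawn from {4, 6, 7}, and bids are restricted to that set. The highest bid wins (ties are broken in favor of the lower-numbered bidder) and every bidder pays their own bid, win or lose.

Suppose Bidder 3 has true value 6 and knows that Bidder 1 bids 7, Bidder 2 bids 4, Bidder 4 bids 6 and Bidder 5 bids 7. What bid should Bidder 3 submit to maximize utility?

Bid 4: loses but pays 4, utility -4.
Bid 6: loses but pays 6, utility -6.
Bid 7: loses but pays 7, utility -7.
The best choice is 4 with utility -4.

4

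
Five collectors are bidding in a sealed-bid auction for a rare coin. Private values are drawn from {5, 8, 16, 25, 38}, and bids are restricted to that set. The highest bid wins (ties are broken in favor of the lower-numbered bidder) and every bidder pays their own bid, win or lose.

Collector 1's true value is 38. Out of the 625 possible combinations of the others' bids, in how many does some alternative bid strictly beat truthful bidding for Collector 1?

Others bid (5, 5, 5, 5): truth gives 0; bid 5 gives 33 > 0. Violating.
Others bid (5, 5, 5, 8): truth gives 0; bid 8 gives 30 > 0. Violating.
Others bid (5, 5, 5, 16): truth gives 0; bid 16 gives 22 > 0. Violating.
Others bid (5, 5, 5, 25): truth gives 0; bid 25 gives 13 > 0. Violating.
Others bid (5, 5, 5, 38): truth gives 0; no alternative beats it.
Others bid (5, 5, 8, 38): truth gives 0; no alternative beats it.
(Checking all 625 profiles: 256 have a profitable deviation, 369 do not.)

256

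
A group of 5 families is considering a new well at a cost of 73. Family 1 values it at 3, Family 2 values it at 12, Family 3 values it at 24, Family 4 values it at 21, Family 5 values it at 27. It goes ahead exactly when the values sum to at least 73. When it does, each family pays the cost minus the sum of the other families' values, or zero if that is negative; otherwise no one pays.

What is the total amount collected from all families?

Total value 87 ≥ cost 73, so it is built.
Family 1: others sum to 84; max(0, 73 - 84) = 0.
Family 2: others sum to 75; max(0, 73 - 75) = 0.
Family 3: others sum to 63; max(0, 73 - 63) = 10.
Family 4: others sum to 66; max(0, 73 - 66) = 7.
Family 5: others sum to 60; max(0, 73 - 60) = 13.
Total collected = 0 + 0 + 10 + 7 + 13 = 30.

30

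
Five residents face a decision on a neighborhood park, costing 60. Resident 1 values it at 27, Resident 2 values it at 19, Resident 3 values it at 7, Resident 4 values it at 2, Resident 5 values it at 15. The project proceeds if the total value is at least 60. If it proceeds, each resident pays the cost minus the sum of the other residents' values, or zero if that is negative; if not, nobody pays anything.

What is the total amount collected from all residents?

Total value 70 ≥ cost 60, so it is built.
Resident 1: others sum to 43; max(0, 60 - 43) = 17.
Resident 2: others sum to 51; max(0, 60 - 51) = 9.
Resident 3: others sum to 63; max(0, 60 - 63) = 0.
Resident 4: others sum to 68; max(0, 60 - 68) = 0.
Resident 5: others sum to 55; max(0, 60 - 55) = 5.
Total collected = 17 + 9 + 0 + 0 + 5 = 31.

31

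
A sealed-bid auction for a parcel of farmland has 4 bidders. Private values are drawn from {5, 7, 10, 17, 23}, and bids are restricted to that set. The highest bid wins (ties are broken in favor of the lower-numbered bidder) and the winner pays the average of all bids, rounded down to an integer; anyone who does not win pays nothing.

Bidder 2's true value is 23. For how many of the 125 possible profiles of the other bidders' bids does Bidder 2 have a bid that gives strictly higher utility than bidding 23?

Others bid (5, 5, 5): truth gives 14; bid 7 gives 18 > 14. Violating.
Others bid (5, 5, 7): truth gives 13; bid 7 gives 17 > 13. Violating.
Others bid (5, 5, 10): truth gives 13; bid 10 gives 16 > 13. Violating.
Others bid (5, 5, 17): truth gives 11; bid 17 gives 12 > 11. Violating.
Others bid (5, 5, 23): truth gives 9; no alternative beats it.
Others bid (5, 7, 23): truth gives 9; no alternative beats it.
(Checking all 125 profiles: 48 have a profitable deviation, 77 do not.)

48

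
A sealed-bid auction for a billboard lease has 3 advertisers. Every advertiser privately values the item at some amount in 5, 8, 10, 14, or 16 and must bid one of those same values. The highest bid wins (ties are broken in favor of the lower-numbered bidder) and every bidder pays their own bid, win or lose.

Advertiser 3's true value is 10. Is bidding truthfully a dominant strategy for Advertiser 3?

Consider the case where Advertiser 1 bids 5 and Advertiser 2 bids 5.
Truthful bid 10: wins, pays 10, utility 10 - 10 = 0.
Bid 8 instead: wins, pays 8, utility 10 - 8 = 2.
Since 2 > 0, bidding 8 is strictly better here, so truthful bidding is not dominant.

No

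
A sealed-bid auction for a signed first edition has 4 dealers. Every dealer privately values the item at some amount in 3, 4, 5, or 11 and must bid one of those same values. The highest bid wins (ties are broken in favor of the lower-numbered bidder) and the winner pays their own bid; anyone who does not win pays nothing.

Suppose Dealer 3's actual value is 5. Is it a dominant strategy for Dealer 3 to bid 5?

Consider the case where Dealer 1 bids 3, Dealer 2 bids 3 and Dealer 4 bids 3.
Truthful bid 5: wins, pays 5, utility 5 - 5 = 0.
Bid 4 instead: wins, pays 4, utility 5 - 4 = 1.
Since 1 > 0, bidding 4 is strictly better here, so truthful bidding is not dominant.

No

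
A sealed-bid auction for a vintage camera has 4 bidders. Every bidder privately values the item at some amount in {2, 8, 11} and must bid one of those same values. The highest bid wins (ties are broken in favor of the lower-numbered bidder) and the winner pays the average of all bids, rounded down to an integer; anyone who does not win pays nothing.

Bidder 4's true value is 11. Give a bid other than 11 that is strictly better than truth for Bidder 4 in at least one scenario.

8

Suppose Bidder 1 bids 2, Bidder 2 bids 2 and Bidder 3 bids 2.
Bid 11: wins, pays 4, utility 11 - 4 = 7.
Bid 8: wins, pays 3, utility 11 - 3 = 8.
So bidding 8 beats truth here (8 > 7).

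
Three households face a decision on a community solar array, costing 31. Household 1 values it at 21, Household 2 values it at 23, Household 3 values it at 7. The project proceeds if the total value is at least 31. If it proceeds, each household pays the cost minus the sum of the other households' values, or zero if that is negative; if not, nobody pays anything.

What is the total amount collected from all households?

4

Total value 51 ≥ cost 31, so it is built.
Household 1: others sum to 30; max(0, 31 - 30) = 1.
Household 2: others sum to 28; max(0, 31 - 28) = 3.
Household 3: others sum to 44; max(0, 31 - 44) = 0.
Total collected = 1 + 3 + 0 = 4.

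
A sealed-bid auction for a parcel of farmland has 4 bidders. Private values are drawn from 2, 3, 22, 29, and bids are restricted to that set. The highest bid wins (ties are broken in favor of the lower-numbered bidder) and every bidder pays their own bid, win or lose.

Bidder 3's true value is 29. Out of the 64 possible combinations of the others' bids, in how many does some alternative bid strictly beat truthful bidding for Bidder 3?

Others bid (2, 2, 2): truth gives 0; bid 3 gives 26 > 0. Violating.
Others bid (2, 2, 3): truth gives 0; bid 3 gives 26 > 0. Violating.
Others bid (2, 2, 22): truth gives 0; bid 22 gives 7 > 0. Violating.
Others bid (2, 3, 2): truth gives 0; bid 22 gives 7 > 0. Violating.
Others bid (2, 2, 29): truth gives 0; no alternative beats it.
Others bid (2, 3, 29): truth gives 0; no alternative beats it.
(Checking all 64 profiles: 40 have a profitable deviation, 24 do not.)

40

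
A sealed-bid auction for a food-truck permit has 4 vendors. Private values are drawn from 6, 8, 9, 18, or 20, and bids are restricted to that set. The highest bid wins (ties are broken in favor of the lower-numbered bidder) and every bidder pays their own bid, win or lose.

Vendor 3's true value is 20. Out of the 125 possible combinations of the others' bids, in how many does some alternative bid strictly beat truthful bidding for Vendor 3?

81

Others bid (6, 6, 6): truth gives 0; bid 8 gives 12 > 0. Violating.
Others bid (6, 6, 8): truth gives 0; bid 8 gives 12 > 0. Violating.
Others bid (6, 6, 9): truth gives 0; bid 9 gives 11 > 0. Violating.
Others bid (6, 6, 18): truth gives 0; bid 18 gives 2 > 0. Violating.
Others bid (6, 6, 20): truth gives 0; no alternative beats it.
Others bid (6, 8, 20): truth gives 0; no alternative beats it.
(Checking all 125 profiles: 81 have a profitable deviation, 44 do not.)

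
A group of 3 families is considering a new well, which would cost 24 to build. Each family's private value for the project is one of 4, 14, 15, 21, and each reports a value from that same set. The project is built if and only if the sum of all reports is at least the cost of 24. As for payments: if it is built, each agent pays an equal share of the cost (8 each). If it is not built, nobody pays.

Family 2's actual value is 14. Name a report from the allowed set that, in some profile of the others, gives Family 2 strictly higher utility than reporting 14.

Suppose Family 1 reports 4 and Family 3 reports 4.
Report 14: project not built, utility 0.
Report 21: project built, pays 8, utility 14 - 8 = 6.
So reporting 21 beats truth here (6 > 0).

21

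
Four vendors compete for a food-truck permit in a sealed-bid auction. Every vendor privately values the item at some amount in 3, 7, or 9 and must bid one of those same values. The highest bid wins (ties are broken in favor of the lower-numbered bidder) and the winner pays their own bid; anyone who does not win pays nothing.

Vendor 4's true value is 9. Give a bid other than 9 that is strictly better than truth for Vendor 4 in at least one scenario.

7

Suppose Vendor 1 bids 3, Vendor 2 bids 3 and Vendor 3 bids 3.
Bid 9: wins, pays 9, utility 9 - 9 = 0.
Bid 7: wins, pays 7, utility 9 - 7 = 2.
So bidding 7 beats truth here (2 > 0).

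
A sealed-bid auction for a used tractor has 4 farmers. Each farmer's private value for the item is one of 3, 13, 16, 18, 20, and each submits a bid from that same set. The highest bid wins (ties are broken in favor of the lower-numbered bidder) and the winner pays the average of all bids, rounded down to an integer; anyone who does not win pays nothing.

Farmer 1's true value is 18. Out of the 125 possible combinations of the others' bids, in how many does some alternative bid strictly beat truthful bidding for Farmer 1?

56

Others bid (3, 3, 3): truth gives 12; bid 3 gives 15 > 12. Violating.
Others bid (3, 3, 13): truth gives 9; bid 13 gives 10 > 9. Violating.
Others bid (3, 3, 16): truth gives 8; bid 16 gives 9 > 8. Violating.
Others bid (3, 3, 20): truth gives 0; bid 20 gives 7 > 0. Violating.
Others bid (3, 3, 18): truth gives 8; no alternative beats it.
Others bid (3, 13, 16): truth gives 6; no alternative beats it.
(Checking all 125 profiles: 56 have a profitable deviation, 69 do not.)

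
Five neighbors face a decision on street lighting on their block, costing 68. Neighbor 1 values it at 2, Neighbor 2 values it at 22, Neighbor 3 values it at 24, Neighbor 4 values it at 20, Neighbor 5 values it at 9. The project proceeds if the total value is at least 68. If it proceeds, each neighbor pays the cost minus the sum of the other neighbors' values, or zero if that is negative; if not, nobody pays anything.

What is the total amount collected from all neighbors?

39

Total value 77 ≥ cost 68, so it is built.
Neighbor 1: others sum to 75; max(0, 68 - 75) = 0.
Neighbor 2: others sum to 55; max(0, 68 - 55) = 13.
Neighbor 3: others sum to 53; max(0, 68 - 53) = 15.
Neighbor 4: others sum to 57; max(0, 68 - 57) = 11.
Neighbor 5: others sum to 68; max(0, 68 - 68) = 0.
Total collected = 0 + 13 + 15 + 11 + 0 = 39.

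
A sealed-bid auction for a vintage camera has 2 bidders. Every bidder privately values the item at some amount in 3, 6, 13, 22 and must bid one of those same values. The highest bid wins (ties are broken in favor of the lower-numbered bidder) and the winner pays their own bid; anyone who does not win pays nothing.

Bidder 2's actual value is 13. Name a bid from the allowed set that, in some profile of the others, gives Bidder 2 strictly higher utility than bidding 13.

Suppose Bidder 1 bids 3.
Bid 13: wins, pays 13, utility 13 - 13 = 0.
Bid 6: wins, pays 6, utility 13 - 6 = 7.
So bidding 6 beats truth here (7 > 0).

6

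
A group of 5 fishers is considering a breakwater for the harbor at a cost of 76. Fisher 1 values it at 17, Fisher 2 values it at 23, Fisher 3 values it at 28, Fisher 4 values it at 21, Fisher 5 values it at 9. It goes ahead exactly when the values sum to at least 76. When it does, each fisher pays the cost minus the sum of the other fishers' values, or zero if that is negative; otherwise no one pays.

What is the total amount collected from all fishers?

Total value 98 ≥ cost 76, so it is built.
Fisher 1: others sum to 81; max(0, 76 - 81) = 0.
Fisher 2: others sum to 75; max(0, 76 - 75) = 1.
Fisher 3: others sum to 70; max(0, 76 - 70) = 6.
Fisher 4: others sum to 77; max(0, 76 - 77) = 0.
Fisher 5: others sum to 89; max(0, 76 - 89) = 0.
Total collected = 0 + 1 + 6 + 0 + 0 = 7.

7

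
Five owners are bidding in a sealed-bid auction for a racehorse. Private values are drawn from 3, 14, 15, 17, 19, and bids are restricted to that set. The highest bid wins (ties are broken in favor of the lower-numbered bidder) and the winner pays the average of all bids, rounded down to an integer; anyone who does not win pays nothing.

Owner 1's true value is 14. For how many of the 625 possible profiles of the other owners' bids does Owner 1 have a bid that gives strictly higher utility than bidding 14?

215

Others bid (3, 3, 3, 3): truth gives 9; bid 3 gives 11 > 9. Violating.
Others bid (3, 3, 3, 15): truth gives 0; bid 15 gives 7 > 0. Violating.
Others bid (3, 3, 3, 17): truth gives 0; bid 17 gives 6 > 0. Violating.
Others bid (3, 3, 3, 19): truth gives 0; bid 19 gives 5 > 0. Violating.
Others bid (3, 3, 3, 14): truth gives 7; no alternative beats it.
Others bid (3, 3, 14, 3): truth gives 7; no alternative beats it.
(Checking all 625 profiles: 215 have a profitable deviation, 410 do not.)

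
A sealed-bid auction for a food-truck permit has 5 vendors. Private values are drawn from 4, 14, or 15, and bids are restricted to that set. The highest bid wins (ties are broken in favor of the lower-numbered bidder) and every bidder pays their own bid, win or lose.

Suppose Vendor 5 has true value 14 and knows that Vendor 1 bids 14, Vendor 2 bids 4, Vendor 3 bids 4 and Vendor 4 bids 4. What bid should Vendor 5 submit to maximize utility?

Bid 4: loses but pays 4, utility -4.
Bid 14: loses but pays 14, utility -14.
Bid 15: wins, pays 15, utility 14 - 15 = -1.
The best choice is 15 with utility -1.

15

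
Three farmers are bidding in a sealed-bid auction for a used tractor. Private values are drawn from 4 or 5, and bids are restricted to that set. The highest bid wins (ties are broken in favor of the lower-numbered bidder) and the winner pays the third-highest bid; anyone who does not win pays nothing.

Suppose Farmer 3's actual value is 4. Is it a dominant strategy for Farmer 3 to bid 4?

Check each profile of the others' bids and compare truth against every alternative bid.
Others bid (4, 4): truth gives 0, best alternative gives 0.
Others bid (4, 5): truth gives 0, best alternative gives 0.
Others bid (5, 4): truth gives 0, best alternative gives 0.
Others bid (5, 5): truth gives 0, best alternative gives 0.
In every case the truthful bid is at least as good as any alternative, so it is a dominant strategy.

Yes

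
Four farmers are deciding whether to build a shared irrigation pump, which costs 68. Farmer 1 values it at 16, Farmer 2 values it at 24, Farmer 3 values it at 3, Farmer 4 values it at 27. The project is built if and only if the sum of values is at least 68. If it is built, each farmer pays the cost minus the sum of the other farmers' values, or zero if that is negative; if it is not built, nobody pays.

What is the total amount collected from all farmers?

Total value 70 ≥ cost 68, so it is built.
Farmer 1: others sum to 54; max(0, 68 - 54) = 14.
Farmer 2: others sum to 46; max(0, 68 - 46) = 22.
Farmer 3: others sum to 67; max(0, 68 - 67) = 1.
Farmer 4: others sum to 43; max(0, 68 - 43) = 25.
Total collected = 14 + 22 + 1 + 25 = 62.

62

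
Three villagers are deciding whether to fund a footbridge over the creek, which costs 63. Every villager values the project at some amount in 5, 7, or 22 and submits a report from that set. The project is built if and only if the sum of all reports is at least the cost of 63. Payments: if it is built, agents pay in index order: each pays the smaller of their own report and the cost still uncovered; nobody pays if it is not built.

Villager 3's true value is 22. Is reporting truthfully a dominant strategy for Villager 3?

Check each profile of the others' reports and compare truth against every alternative report.
Others report (22, 22): truth gives 3, best alternative gives 0.
Others report (5, 5): truth gives 0, best alternative gives 0.
Others report (5, 7): truth gives 0, best alternative gives 0.
Others report (5, 22): truth gives 0, best alternative gives 0.
Others report (7, 5): truth gives 0, best alternative gives 0.
Others report (7, 7): truth gives 0, best alternative gives 0.
(Remaining 3 profiles checked similarly; truth is weakly best in each.)
In every case the truthful report is at least as good as any alternative, so it is a dominant strategy.

Yes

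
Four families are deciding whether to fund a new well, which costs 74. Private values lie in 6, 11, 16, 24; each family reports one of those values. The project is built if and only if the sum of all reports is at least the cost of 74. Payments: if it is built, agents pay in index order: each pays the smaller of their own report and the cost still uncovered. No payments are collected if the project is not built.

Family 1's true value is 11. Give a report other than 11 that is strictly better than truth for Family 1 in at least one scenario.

Suppose Family 2 reports 24, Family 3 reports 24 and Family 4 reports 24.
Report 11: project built, pays 11, utility 11 - 11 = 0.
Report 6: project built, pays 6, utility 11 - 6 = 5.
So reporting 6 beats truth here (5 > 0).

6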